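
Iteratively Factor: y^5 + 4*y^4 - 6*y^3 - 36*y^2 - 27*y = (y + 1)*(y^4 + 3*y^3 - 9*y^2 - 27*y) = (y + 1)*(y + 3)*(y^3 - 9*y) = (y + 1)*(y + 3)^2*(y^2 - 3*y) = y*(y + 1)*(y + 3)^2*(y - 3)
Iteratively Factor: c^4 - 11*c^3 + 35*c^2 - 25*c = (c - 5)*(c^3 - 6*c^2 + 5*c) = c*(c - 5)*(c^2 - 6*c + 5) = c*(c - 5)^2*(c - 1)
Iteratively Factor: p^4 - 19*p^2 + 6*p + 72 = (p - 3)*(p^3 + 3*p^2 - 10*p - 24) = (p - 3)^2*(p^2 + 6*p + 8) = (p - 3)^2*(p + 2)*(p + 4)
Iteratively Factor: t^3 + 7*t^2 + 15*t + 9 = (t + 1)*(t^2 + 6*t + 9) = (t + 1)*(t + 3)*(t + 3)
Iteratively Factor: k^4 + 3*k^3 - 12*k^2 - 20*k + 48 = (k - 2)*(k^3 + 5*k^2 - 2*k - 24) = (k - 2)*(k + 3)*(k^2 + 2*k - 8) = (k - 2)*(k + 3)*(k + 4)*(k - 2)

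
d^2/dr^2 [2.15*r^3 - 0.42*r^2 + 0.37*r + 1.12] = 12.9*r - 0.84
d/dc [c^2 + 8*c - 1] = 2*c + 8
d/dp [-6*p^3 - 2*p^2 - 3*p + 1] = -18*p^2 - 4*p - 3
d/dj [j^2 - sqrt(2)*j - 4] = 2*j - sqrt(2)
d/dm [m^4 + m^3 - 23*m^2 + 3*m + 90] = 4*m^3 + 3*m^2 - 46*m + 3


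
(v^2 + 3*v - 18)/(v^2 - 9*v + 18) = (v + 6)/(v - 6)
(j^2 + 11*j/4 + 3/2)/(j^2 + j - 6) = (j^2 + 11*j/4 + 3/2)/(j^2 + j - 6)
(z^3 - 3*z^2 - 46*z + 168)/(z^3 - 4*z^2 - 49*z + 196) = (z - 6)/(z - 7)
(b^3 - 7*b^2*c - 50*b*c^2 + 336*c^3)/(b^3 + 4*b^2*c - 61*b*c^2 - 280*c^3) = (b - 6*c)/(b + 5*c)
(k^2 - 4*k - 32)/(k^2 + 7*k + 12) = (k - 8)/(k + 3)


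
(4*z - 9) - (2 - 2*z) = 6*z - 11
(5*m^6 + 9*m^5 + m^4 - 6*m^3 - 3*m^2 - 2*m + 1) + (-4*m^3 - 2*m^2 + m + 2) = 5*m^6 + 9*m^5 + m^4 - 10*m^3 - 5*m^2 - m + 3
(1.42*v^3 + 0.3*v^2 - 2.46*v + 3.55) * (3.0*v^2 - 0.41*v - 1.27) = 4.26*v^5 + 0.3178*v^4 - 9.3064*v^3 + 11.2776*v^2 + 1.6687*v - 4.5085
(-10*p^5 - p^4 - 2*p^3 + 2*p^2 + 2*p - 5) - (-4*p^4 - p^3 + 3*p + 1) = -10*p^5 + 3*p^4 - p^3 + 2*p^2 - p - 6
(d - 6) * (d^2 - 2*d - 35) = d^3 - 8*d^2 - 23*d + 210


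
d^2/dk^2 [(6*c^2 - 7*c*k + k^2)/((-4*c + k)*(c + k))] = 4*c*(-89*c^3 + 69*c^2*k - 15*c*k^2 + 2*k^3)/(64*c^6 + 144*c^5*k + 60*c^4*k^2 - 45*c^3*k^3 - 15*c^2*k^4 + 9*c*k^5 - k^6)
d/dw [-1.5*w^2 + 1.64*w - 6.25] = 1.64 - 3.0*w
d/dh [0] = 0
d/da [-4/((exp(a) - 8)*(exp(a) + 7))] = (8*exp(a) - 4)*exp(a)/((exp(a) - 8)^2*(exp(a) + 7)^2)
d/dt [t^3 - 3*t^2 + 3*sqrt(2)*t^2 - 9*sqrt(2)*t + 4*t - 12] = 3*t^2 - 6*t + 6*sqrt(2)*t - 9*sqrt(2) + 4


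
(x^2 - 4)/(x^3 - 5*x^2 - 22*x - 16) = (x - 2)/(x^2 - 7*x - 8)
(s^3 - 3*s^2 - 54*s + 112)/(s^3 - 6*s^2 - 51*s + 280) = (s - 2)/(s - 5)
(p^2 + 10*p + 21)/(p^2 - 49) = (p + 3)/(p - 7)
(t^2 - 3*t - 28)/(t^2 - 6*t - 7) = (t + 4)/(t + 1)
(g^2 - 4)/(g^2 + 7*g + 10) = (g - 2)/(g + 5)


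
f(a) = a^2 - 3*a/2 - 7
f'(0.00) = -1.50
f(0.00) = -7.00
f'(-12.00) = -25.50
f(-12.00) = 155.00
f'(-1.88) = -5.26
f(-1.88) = -0.65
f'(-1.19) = -3.88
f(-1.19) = -3.80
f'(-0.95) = -3.40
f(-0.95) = -4.67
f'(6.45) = 11.40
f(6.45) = 24.93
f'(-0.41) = -2.32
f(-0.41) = -6.22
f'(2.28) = 3.06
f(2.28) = -5.22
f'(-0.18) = -1.86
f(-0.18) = -6.70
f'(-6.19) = -13.88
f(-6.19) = 40.60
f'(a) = 2*a - 3/2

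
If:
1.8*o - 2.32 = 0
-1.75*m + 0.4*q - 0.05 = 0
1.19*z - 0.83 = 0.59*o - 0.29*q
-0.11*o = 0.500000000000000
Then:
No Solution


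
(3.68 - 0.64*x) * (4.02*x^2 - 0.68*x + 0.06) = -2.5728*x^3 + 15.2288*x^2 - 2.5408*x + 0.2208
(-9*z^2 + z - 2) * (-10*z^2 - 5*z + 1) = 90*z^4 + 35*z^3 + 6*z^2 + 11*z - 2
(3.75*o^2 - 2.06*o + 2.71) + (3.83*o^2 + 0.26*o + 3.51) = 7.58*o^2 - 1.8*o + 6.22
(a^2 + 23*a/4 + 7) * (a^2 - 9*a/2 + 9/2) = a^4 + 5*a^3/4 - 115*a^2/8 - 45*a/8 + 63/2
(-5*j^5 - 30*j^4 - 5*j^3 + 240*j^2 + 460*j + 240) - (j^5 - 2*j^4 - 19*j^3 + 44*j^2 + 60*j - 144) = -6*j^5 - 28*j^4 + 14*j^3 + 196*j^2 + 400*j + 384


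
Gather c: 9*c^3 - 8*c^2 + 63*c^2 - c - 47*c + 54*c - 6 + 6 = 9*c^3 + 55*c^2 + 6*c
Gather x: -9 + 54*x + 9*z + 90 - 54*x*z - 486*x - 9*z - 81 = x*(-54*z - 432)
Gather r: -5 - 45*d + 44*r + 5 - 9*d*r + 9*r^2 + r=-45*d + 9*r^2 + r*(45 - 9*d)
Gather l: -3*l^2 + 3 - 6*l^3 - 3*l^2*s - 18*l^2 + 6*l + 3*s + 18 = -6*l^3 + l^2*(-3*s - 21) + 6*l + 3*s + 21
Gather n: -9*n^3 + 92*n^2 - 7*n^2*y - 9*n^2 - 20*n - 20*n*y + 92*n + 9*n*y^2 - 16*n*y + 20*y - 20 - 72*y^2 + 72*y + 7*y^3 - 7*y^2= -9*n^3 + n^2*(83 - 7*y) + n*(9*y^2 - 36*y + 72) + 7*y^3 - 79*y^2 + 92*y - 20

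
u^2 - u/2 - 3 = (u - 2)*(u + 3/2)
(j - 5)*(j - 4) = j^2 - 9*j + 20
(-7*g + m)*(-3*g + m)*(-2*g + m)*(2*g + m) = -84*g^4 + 40*g^3*m + 17*g^2*m^2 - 10*g*m^3 + m^4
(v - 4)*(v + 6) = v^2 + 2*v - 24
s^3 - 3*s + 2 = (s - 1)^2*(s + 2)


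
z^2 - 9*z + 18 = (z - 6)*(z - 3)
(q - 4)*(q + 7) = q^2 + 3*q - 28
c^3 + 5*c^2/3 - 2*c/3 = c*(c - 1/3)*(c + 2)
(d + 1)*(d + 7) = d^2 + 8*d + 7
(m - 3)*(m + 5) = m^2 + 2*m - 15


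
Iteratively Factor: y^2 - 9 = (y + 3)*(y - 3)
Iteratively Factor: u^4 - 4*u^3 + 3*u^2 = (u)*(u^3 - 4*u^2 + 3*u) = u*(u - 3)*(u^2 - u) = u^2*(u - 3)*(u - 1)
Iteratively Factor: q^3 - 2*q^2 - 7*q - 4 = (q + 1)*(q^2 - 3*q - 4) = (q + 1)^2*(q - 4)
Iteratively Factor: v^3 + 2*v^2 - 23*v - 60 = (v - 5)*(v^2 + 7*v + 12) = (v - 5)*(v + 3)*(v + 4)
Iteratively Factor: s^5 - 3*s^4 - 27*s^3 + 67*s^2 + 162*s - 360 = (s - 2)*(s^4 - s^3 - 29*s^2 + 9*s + 180) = (s - 2)*(s + 4)*(s^3 - 5*s^2 - 9*s + 45) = (s - 2)*(s + 3)*(s + 4)*(s^2 - 8*s + 15) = (s - 5)*(s - 2)*(s + 3)*(s + 4)*(s - 3)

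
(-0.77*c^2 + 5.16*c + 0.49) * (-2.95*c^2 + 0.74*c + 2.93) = 2.2715*c^4 - 15.7918*c^3 + 0.1168*c^2 + 15.4814*c + 1.4357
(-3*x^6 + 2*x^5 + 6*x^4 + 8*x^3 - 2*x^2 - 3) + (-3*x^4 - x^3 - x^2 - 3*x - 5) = -3*x^6 + 2*x^5 + 3*x^4 + 7*x^3 - 3*x^2 - 3*x - 8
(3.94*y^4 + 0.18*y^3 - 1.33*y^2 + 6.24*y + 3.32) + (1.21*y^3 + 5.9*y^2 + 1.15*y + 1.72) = 3.94*y^4 + 1.39*y^3 + 4.57*y^2 + 7.39*y + 5.04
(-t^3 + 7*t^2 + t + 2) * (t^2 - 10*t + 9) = -t^5 + 17*t^4 - 78*t^3 + 55*t^2 - 11*t + 18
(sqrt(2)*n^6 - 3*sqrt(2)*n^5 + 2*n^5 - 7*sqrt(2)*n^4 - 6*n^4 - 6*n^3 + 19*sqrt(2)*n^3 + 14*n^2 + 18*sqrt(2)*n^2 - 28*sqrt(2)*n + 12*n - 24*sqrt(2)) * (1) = sqrt(2)*n^6 - 3*sqrt(2)*n^5 + 2*n^5 - 7*sqrt(2)*n^4 - 6*n^4 - 6*n^3 + 19*sqrt(2)*n^3 + 14*n^2 + 18*sqrt(2)*n^2 - 28*sqrt(2)*n + 12*n - 24*sqrt(2)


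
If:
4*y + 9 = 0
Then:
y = -9/4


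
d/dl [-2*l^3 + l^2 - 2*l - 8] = -6*l^2 + 2*l - 2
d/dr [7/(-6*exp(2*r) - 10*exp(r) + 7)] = (84*exp(r) + 70)*exp(r)/(6*exp(2*r) + 10*exp(r) - 7)^2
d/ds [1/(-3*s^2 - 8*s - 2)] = 2*(3*s + 4)/(3*s^2 + 8*s + 2)^2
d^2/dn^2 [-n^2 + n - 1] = -2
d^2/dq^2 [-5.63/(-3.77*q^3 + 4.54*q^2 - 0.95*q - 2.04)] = ((51.1204 - 127.3506*q)*(3.77*q^3 - 4.54*q^2 + 0.95*q + 2.04) + 5.63*(11.31*q^2 - 9.08*q + 0.95)*(22.62*q^2 - 18.16*q + 1.9))/(3.77*q^3 - 4.54*q^2 + 0.95*q + 2.04)^3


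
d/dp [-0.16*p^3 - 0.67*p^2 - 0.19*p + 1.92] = -0.48*p^2 - 1.34*p - 0.19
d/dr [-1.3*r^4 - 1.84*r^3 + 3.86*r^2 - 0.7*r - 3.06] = -5.2*r^3 - 5.52*r^2 + 7.72*r - 0.7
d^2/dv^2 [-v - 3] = 0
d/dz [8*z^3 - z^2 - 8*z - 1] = 24*z^2 - 2*z - 8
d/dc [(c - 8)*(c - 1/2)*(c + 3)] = 3*c^2 - 11*c - 43/2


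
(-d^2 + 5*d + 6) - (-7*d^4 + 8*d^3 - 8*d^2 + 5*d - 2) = 7*d^4 - 8*d^3 + 7*d^2 + 8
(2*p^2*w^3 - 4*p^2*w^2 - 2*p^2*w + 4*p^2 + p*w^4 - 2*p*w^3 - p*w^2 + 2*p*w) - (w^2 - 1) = 2*p^2*w^3 - 4*p^2*w^2 - 2*p^2*w + 4*p^2 + p*w^4 - 2*p*w^3 - p*w^2 + 2*p*w - w^2 + 1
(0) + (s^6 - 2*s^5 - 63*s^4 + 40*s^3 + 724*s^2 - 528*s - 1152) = s^6 - 2*s^5 - 63*s^4 + 40*s^3 + 724*s^2 - 528*s - 1152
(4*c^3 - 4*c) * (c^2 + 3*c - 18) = 4*c^5 + 12*c^4 - 76*c^3 - 12*c^2 + 72*c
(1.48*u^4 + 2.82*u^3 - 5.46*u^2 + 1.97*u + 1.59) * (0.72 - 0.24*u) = -0.3552*u^5 + 0.3888*u^4 + 3.3408*u^3 - 4.404*u^2 + 1.0368*u + 1.1448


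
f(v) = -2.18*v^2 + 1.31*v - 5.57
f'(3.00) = -11.77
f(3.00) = -21.26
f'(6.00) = -24.85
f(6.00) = -76.19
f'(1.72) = -6.19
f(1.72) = -9.77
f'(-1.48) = 7.76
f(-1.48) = -12.28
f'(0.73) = -1.87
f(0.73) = -5.78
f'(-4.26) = 19.88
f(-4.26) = -50.71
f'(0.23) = 0.31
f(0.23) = -5.38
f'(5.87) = -24.28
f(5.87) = -73.00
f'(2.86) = -11.16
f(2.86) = -19.65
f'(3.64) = -14.56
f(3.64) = -29.69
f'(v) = 1.31 - 4.36*v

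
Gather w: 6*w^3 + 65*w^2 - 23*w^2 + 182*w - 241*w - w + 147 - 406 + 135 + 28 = 6*w^3 + 42*w^2 - 60*w - 96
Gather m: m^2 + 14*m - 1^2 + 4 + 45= m^2 + 14*m + 48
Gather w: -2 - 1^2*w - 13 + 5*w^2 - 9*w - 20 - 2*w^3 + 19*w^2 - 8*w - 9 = -2*w^3 + 24*w^2 - 18*w - 44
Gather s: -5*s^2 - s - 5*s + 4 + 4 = -5*s^2 - 6*s + 8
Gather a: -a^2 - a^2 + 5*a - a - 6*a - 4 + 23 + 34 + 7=-2*a^2 - 2*a + 60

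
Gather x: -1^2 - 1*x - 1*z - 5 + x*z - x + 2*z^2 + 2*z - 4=x*(z - 2) + 2*z^2 + z - 10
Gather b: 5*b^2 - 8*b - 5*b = 5*b^2 - 13*b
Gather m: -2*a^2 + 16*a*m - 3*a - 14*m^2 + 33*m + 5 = -2*a^2 - 3*a - 14*m^2 + m*(16*a + 33) + 5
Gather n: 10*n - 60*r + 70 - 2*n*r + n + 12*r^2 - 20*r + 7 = n*(11 - 2*r) + 12*r^2 - 80*r + 77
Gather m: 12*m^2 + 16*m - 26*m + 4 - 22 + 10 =12*m^2 - 10*m - 8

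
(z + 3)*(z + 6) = z^2 + 9*z + 18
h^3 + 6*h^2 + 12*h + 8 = (h + 2)^3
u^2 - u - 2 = (u - 2)*(u + 1)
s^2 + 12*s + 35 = (s + 5)*(s + 7)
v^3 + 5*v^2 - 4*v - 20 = (v - 2)*(v + 2)*(v + 5)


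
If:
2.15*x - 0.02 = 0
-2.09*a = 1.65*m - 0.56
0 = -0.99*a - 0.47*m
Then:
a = -0.40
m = 0.85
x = 0.01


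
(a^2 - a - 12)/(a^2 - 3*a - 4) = (a + 3)/(a + 1)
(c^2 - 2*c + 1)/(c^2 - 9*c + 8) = (c - 1)/(c - 8)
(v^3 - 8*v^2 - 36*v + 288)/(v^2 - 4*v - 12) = (v^2 - 2*v - 48)/(v + 2)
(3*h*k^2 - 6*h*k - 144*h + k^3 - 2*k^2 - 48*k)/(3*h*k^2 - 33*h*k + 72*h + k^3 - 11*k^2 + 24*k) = (k + 6)/(k - 3)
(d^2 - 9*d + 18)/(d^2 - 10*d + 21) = (d - 6)/(d - 7)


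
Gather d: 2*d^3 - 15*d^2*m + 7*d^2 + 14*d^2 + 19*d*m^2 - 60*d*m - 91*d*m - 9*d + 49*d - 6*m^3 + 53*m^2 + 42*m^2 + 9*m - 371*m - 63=2*d^3 + d^2*(21 - 15*m) + d*(19*m^2 - 151*m + 40) - 6*m^3 + 95*m^2 - 362*m - 63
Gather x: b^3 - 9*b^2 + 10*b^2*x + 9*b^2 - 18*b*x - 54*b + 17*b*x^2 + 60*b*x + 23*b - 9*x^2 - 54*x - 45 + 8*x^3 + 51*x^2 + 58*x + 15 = b^3 - 31*b + 8*x^3 + x^2*(17*b + 42) + x*(10*b^2 + 42*b + 4) - 30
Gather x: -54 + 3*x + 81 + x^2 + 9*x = x^2 + 12*x + 27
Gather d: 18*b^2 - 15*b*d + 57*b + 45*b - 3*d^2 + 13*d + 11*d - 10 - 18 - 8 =18*b^2 + 102*b - 3*d^2 + d*(24 - 15*b) - 36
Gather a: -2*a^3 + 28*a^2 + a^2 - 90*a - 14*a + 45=-2*a^3 + 29*a^2 - 104*a + 45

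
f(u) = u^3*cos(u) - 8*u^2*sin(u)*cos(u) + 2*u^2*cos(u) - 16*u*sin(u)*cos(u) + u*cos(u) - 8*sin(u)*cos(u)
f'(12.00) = 1014.75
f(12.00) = 2323.51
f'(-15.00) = -2511.02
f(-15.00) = 1458.87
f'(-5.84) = 42.41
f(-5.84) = -196.19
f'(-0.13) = -3.55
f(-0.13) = 0.68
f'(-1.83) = 5.90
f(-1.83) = -1.04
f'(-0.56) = 2.18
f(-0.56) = 0.61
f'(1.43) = 33.42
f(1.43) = -5.38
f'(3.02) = -163.80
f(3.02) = -32.88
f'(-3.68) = -55.67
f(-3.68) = 47.99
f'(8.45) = -429.86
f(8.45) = -91.71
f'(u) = -u^3*sin(u) + 8*u^2*sin(u)^2 - 2*u^2*sin(u) - 8*u^2*cos(u)^2 + 3*u^2*cos(u) + 16*u*sin(u)^2 - 16*u*sin(u)*cos(u) - u*sin(u) - 16*u*cos(u)^2 + 4*u*cos(u) + 8*sin(u)^2 - 16*sin(u)*cos(u) - 8*cos(u)^2 + cos(u)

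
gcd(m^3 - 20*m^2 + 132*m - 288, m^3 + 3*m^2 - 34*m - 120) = m - 6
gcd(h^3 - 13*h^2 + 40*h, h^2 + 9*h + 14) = 1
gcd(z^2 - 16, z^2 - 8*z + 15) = 1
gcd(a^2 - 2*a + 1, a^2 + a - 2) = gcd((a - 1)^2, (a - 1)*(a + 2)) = a - 1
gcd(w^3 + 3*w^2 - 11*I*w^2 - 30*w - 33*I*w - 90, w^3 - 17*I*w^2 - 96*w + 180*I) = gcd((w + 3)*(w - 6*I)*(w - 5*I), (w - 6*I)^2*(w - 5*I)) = w^2 - 11*I*w - 30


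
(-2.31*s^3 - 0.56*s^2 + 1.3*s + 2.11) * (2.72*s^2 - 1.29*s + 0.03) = -6.2832*s^5 + 1.4567*s^4 + 4.1891*s^3 + 4.0454*s^2 - 2.6829*s + 0.0633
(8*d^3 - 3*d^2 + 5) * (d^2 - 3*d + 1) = 8*d^5 - 27*d^4 + 17*d^3 + 2*d^2 - 15*d + 5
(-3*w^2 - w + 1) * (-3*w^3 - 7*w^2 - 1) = 9*w^5 + 24*w^4 + 4*w^3 - 4*w^2 + w - 1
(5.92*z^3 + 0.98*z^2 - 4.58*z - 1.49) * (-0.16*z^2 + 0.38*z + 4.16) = -0.9472*z^5 + 2.0928*z^4 + 25.7324*z^3 + 2.5748*z^2 - 19.619*z - 6.1984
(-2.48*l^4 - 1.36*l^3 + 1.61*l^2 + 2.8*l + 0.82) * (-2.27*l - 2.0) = 5.6296*l^5 + 8.0472*l^4 - 0.9347*l^3 - 9.576*l^2 - 7.4614*l - 1.64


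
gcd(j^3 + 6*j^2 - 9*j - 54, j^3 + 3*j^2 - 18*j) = j^2 + 3*j - 18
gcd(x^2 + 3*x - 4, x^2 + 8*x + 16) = x + 4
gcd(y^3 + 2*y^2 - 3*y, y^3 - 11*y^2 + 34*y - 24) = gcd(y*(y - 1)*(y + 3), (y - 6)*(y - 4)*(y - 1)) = y - 1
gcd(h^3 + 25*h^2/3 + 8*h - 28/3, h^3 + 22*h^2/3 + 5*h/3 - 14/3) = h^2 + 19*h/3 - 14/3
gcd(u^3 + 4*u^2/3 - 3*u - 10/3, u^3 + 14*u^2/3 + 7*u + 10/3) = u^2 + 3*u + 2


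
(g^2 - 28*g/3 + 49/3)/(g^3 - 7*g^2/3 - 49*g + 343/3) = 1/(g + 7)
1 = 1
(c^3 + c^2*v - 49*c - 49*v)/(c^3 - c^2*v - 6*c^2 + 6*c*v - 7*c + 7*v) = (-c^2 - c*v - 7*c - 7*v)/(-c^2 + c*v - c + v)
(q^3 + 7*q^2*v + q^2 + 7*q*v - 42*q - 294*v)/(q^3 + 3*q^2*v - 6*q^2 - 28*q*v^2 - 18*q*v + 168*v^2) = (q + 7)/(q - 4*v)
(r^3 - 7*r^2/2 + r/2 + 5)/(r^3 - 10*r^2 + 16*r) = (2*r^2 - 3*r - 5)/(2*r*(r - 8))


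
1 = 1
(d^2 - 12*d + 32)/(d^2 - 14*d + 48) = (d - 4)/(d - 6)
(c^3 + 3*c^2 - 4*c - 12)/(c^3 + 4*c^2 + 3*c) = (c^2 - 4)/(c*(c + 1))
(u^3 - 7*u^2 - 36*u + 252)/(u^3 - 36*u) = (u - 7)/u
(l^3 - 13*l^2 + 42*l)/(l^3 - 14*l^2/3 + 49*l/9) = 9*(l^2 - 13*l + 42)/(9*l^2 - 42*l + 49)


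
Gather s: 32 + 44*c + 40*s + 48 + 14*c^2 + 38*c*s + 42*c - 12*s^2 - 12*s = 14*c^2 + 86*c - 12*s^2 + s*(38*c + 28) + 80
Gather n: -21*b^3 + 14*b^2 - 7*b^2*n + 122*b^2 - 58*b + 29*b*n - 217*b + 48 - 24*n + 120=-21*b^3 + 136*b^2 - 275*b + n*(-7*b^2 + 29*b - 24) + 168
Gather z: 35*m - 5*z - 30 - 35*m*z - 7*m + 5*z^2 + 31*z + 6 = 28*m + 5*z^2 + z*(26 - 35*m) - 24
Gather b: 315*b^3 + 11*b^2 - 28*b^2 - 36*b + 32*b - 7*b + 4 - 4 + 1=315*b^3 - 17*b^2 - 11*b + 1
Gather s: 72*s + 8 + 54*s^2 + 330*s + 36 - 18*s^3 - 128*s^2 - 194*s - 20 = -18*s^3 - 74*s^2 + 208*s + 24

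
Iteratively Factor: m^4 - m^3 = (m - 1)*(m^3) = m*(m - 1)*(m^2) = m^2*(m - 1)*(m)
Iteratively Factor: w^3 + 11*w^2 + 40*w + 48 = (w + 3)*(w^2 + 8*w + 16) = (w + 3)*(w + 4)*(w + 4)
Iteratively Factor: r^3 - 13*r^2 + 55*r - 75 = (r - 3)*(r^2 - 10*r + 25) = (r - 5)*(r - 3)*(r - 5)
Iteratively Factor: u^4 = (u)*(u^3) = u^2*(u^2) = u^3*(u)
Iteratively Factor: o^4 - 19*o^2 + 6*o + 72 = (o + 4)*(o^3 - 4*o^2 - 3*o + 18) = (o - 3)*(o + 4)*(o^2 - o - 6) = (o - 3)^2*(o + 4)*(o + 2)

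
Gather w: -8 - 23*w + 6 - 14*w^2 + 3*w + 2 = -14*w^2 - 20*w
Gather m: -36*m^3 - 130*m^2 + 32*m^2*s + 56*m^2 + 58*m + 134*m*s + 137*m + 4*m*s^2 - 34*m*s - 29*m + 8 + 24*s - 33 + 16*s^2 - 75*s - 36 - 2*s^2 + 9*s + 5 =-36*m^3 + m^2*(32*s - 74) + m*(4*s^2 + 100*s + 166) + 14*s^2 - 42*s - 56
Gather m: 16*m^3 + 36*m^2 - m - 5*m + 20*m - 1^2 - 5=16*m^3 + 36*m^2 + 14*m - 6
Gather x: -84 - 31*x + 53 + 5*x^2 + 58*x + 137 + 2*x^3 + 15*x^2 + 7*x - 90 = 2*x^3 + 20*x^2 + 34*x + 16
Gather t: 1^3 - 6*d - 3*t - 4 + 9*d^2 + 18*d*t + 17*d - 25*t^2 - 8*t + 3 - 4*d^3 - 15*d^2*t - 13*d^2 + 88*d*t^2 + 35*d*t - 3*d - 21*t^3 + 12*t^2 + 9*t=-4*d^3 - 4*d^2 + 8*d - 21*t^3 + t^2*(88*d - 13) + t*(-15*d^2 + 53*d - 2)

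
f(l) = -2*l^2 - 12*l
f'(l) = -4*l - 12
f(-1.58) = 13.97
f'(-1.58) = -5.68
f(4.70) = -100.58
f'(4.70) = -30.80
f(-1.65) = 14.36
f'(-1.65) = -5.40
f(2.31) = -38.39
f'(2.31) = -21.24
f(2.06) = -33.21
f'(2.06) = -20.24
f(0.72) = -9.68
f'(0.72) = -14.88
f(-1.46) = 13.26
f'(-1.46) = -6.16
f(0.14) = -1.72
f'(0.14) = -12.56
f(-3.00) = 18.00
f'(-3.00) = 0.00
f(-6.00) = 0.00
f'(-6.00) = 12.00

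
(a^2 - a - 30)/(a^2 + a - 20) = (a - 6)/(a - 4)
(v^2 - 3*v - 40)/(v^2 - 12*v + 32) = (v + 5)/(v - 4)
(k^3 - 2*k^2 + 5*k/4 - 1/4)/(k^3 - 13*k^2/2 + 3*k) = (2*k^2 - 3*k + 1)/(2*k*(k - 6))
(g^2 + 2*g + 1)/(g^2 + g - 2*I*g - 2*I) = (g + 1)/(g - 2*I)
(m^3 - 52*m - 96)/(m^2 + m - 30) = (m^2 - 6*m - 16)/(m - 5)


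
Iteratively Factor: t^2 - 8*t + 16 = (t - 4)*(t - 4)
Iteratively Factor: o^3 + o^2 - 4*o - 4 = (o + 1)*(o^2 - 4) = (o + 1)*(o + 2)*(o - 2)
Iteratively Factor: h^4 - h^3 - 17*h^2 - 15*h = (h - 5)*(h^3 + 4*h^2 + 3*h) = (h - 5)*(h + 1)*(h^2 + 3*h) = (h - 5)*(h + 1)*(h + 3)*(h)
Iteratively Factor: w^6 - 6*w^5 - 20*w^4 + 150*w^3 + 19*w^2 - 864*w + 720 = (w - 4)*(w^5 - 2*w^4 - 28*w^3 + 38*w^2 + 171*w - 180) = (w - 5)*(w - 4)*(w^4 + 3*w^3 - 13*w^2 - 27*w + 36) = (w - 5)*(w - 4)*(w - 1)*(w^3 + 4*w^2 - 9*w - 36) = (w - 5)*(w - 4)*(w - 1)*(w + 4)*(w^2 - 9) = (w - 5)*(w - 4)*(w - 1)*(w + 3)*(w + 4)*(w - 3)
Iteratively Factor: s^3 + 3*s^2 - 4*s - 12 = (s + 3)*(s^2 - 4) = (s - 2)*(s + 3)*(s + 2)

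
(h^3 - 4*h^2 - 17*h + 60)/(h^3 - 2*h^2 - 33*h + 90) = (h + 4)/(h + 6)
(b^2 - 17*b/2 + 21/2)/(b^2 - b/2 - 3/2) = (b - 7)/(b + 1)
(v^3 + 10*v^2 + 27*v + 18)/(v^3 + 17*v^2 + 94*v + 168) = (v^2 + 4*v + 3)/(v^2 + 11*v + 28)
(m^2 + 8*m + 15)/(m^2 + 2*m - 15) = (m + 3)/(m - 3)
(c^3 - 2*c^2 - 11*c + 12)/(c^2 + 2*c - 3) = c - 4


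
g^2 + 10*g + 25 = (g + 5)^2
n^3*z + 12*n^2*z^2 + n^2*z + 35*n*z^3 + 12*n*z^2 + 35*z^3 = (n + 5*z)*(n + 7*z)*(n*z + z)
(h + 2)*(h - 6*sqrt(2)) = h^2 - 6*sqrt(2)*h + 2*h - 12*sqrt(2)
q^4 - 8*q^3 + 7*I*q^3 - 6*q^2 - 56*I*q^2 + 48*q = q*(q - 8)*(q + I)*(q + 6*I)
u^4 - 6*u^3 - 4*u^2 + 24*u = u*(u - 6)*(u - 2)*(u + 2)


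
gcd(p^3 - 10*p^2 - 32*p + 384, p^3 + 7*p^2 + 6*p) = p + 6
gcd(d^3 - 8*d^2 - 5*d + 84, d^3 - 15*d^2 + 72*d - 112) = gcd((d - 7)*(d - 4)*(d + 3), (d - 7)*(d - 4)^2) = d^2 - 11*d + 28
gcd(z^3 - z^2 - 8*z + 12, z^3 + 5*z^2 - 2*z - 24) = z^2 + z - 6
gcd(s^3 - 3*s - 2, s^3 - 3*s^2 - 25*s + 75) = 1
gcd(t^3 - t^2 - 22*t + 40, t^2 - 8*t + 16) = t - 4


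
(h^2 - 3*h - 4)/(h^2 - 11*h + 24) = (h^2 - 3*h - 4)/(h^2 - 11*h + 24)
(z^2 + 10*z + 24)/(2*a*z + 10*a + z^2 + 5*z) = (z^2 + 10*z + 24)/(2*a*z + 10*a + z^2 + 5*z)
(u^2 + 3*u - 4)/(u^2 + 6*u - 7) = (u + 4)/(u + 7)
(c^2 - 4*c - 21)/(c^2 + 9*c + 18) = (c - 7)/(c + 6)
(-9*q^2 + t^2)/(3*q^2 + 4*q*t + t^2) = (-3*q + t)/(q + t)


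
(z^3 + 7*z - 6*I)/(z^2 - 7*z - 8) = (-z^3 - 7*z + 6*I)/(-z^2 + 7*z + 8)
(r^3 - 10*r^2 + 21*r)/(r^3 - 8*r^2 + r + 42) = r/(r + 2)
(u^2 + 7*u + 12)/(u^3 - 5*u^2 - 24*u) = (u + 4)/(u*(u - 8))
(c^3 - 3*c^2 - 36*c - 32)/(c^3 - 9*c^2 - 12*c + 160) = (c + 1)/(c - 5)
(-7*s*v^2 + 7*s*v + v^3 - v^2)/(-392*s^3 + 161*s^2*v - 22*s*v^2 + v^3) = v*(v - 1)/(56*s^2 - 15*s*v + v^2)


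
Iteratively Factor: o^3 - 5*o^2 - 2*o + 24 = (o + 2)*(o^2 - 7*o + 12) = (o - 4)*(o + 2)*(o - 3)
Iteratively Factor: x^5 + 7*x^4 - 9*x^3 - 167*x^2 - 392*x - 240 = (x - 5)*(x^4 + 12*x^3 + 51*x^2 + 88*x + 48) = (x - 5)*(x + 4)*(x^3 + 8*x^2 + 19*x + 12) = (x - 5)*(x + 1)*(x + 4)*(x^2 + 7*x + 12) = (x - 5)*(x + 1)*(x + 4)^2*(x + 3)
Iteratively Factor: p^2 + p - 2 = (p - 1)*(p + 2)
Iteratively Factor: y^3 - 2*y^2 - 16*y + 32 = (y - 2)*(y^2 - 16) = (y - 2)*(y + 4)*(y - 4)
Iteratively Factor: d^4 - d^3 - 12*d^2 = (d)*(d^3 - d^2 - 12*d) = d*(d - 4)*(d^2 + 3*d) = d*(d - 4)*(d + 3)*(d)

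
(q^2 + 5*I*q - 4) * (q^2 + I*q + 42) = q^4 + 6*I*q^3 + 33*q^2 + 206*I*q - 168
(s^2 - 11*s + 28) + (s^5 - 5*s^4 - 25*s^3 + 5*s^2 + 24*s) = s^5 - 5*s^4 - 25*s^3 + 6*s^2 + 13*s + 28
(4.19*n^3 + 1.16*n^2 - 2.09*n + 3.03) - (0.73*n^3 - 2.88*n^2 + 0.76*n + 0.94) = 3.46*n^3 + 4.04*n^2 - 2.85*n + 2.09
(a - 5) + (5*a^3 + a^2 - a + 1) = 5*a^3 + a^2 - 4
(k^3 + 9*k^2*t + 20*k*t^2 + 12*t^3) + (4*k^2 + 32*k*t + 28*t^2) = k^3 + 9*k^2*t + 4*k^2 + 20*k*t^2 + 32*k*t + 12*t^3 + 28*t^2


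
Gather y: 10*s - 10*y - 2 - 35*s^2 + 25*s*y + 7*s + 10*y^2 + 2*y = -35*s^2 + 17*s + 10*y^2 + y*(25*s - 8) - 2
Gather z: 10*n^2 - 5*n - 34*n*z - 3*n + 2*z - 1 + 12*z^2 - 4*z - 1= 10*n^2 - 8*n + 12*z^2 + z*(-34*n - 2) - 2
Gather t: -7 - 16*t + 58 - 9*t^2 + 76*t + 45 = -9*t^2 + 60*t + 96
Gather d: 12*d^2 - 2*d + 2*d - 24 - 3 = 12*d^2 - 27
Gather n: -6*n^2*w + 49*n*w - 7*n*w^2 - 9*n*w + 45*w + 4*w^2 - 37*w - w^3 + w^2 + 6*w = -6*n^2*w + n*(-7*w^2 + 40*w) - w^3 + 5*w^2 + 14*w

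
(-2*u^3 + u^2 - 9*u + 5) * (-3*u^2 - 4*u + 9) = 6*u^5 + 5*u^4 + 5*u^3 + 30*u^2 - 101*u + 45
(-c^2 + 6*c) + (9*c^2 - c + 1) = 8*c^2 + 5*c + 1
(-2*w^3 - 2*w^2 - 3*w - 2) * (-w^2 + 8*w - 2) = 2*w^5 - 14*w^4 - 9*w^3 - 18*w^2 - 10*w + 4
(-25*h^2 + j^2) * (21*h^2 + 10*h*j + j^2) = -525*h^4 - 250*h^3*j - 4*h^2*j^2 + 10*h*j^3 + j^4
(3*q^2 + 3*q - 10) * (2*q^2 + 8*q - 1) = 6*q^4 + 30*q^3 + q^2 - 83*q + 10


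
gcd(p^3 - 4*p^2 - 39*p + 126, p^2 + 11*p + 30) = p + 6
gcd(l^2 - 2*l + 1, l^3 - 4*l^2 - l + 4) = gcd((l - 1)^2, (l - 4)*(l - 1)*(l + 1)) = l - 1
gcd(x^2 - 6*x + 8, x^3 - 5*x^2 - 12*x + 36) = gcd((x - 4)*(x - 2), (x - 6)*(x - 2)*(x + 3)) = x - 2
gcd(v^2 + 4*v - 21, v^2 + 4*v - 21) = v^2 + 4*v - 21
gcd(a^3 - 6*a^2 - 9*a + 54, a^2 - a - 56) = 1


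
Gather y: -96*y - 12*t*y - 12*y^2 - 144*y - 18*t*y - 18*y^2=-30*y^2 + y*(-30*t - 240)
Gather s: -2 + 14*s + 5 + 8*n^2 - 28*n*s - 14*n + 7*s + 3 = 8*n^2 - 14*n + s*(21 - 28*n) + 6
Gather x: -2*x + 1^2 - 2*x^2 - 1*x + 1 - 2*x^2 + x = -4*x^2 - 2*x + 2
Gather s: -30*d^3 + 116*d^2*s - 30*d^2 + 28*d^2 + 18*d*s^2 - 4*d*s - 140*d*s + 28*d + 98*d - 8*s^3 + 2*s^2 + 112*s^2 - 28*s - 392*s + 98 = -30*d^3 - 2*d^2 + 126*d - 8*s^3 + s^2*(18*d + 114) + s*(116*d^2 - 144*d - 420) + 98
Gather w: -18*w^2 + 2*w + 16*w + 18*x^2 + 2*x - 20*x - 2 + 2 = -18*w^2 + 18*w + 18*x^2 - 18*x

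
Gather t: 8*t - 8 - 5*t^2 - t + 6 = -5*t^2 + 7*t - 2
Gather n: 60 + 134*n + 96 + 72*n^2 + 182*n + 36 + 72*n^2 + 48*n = 144*n^2 + 364*n + 192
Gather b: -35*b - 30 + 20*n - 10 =-35*b + 20*n - 40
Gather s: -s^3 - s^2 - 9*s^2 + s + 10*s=-s^3 - 10*s^2 + 11*s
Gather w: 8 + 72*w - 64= 72*w - 56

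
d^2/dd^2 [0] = 0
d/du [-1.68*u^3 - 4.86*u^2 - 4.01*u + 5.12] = -5.04*u^2 - 9.72*u - 4.01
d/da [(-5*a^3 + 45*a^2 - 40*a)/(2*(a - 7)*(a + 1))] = 5*(-a^4 + 12*a^3 - 25*a^2 - 126*a + 56)/(2*(a^4 - 12*a^3 + 22*a^2 + 84*a + 49))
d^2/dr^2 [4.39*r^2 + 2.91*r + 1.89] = 8.78000000000000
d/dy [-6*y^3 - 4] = -18*y^2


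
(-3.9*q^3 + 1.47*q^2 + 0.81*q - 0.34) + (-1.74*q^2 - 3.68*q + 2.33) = -3.9*q^3 - 0.27*q^2 - 2.87*q + 1.99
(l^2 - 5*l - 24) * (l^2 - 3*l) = l^4 - 8*l^3 - 9*l^2 + 72*l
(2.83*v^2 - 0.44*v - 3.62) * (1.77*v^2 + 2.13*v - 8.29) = 5.0091*v^4 + 5.2491*v^3 - 30.8053*v^2 - 4.063*v + 30.0098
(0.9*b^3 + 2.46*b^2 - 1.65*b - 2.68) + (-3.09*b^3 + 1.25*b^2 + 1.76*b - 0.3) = -2.19*b^3 + 3.71*b^2 + 0.11*b - 2.98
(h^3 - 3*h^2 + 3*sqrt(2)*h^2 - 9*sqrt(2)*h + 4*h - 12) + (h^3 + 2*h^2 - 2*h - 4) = 2*h^3 - h^2 + 3*sqrt(2)*h^2 - 9*sqrt(2)*h + 2*h - 16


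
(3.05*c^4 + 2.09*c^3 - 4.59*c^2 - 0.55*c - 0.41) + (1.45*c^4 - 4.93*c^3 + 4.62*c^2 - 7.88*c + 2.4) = 4.5*c^4 - 2.84*c^3 + 0.0300000000000002*c^2 - 8.43*c + 1.99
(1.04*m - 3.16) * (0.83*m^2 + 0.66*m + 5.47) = 0.8632*m^3 - 1.9364*m^2 + 3.6032*m - 17.2852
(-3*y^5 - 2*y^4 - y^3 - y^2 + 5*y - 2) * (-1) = 3*y^5 + 2*y^4 + y^3 + y^2 - 5*y + 2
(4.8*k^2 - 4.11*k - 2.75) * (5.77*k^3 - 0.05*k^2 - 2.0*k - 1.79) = 27.696*k^5 - 23.9547*k^4 - 25.262*k^3 - 0.234500000000001*k^2 + 12.8569*k + 4.9225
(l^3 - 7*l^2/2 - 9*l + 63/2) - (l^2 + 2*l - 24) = l^3 - 9*l^2/2 - 11*l + 111/2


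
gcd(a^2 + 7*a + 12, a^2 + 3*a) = a + 3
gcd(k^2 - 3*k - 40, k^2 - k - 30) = k + 5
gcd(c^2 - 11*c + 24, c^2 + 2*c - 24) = 1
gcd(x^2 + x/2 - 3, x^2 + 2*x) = x + 2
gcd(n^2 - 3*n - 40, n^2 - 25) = n + 5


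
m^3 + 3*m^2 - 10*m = m*(m - 2)*(m + 5)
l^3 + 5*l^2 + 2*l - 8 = (l - 1)*(l + 2)*(l + 4)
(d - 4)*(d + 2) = d^2 - 2*d - 8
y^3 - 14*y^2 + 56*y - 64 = (y - 8)*(y - 4)*(y - 2)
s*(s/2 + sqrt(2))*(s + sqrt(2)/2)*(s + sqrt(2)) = s^4/2 + 7*sqrt(2)*s^3/4 + 7*s^2/2 + sqrt(2)*s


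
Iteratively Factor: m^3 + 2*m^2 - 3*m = (m - 1)*(m^2 + 3*m) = m*(m - 1)*(m + 3)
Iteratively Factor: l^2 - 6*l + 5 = (l - 1)*(l - 5)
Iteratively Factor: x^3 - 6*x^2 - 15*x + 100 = (x - 5)*(x^2 - x - 20) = (x - 5)*(x + 4)*(x - 5)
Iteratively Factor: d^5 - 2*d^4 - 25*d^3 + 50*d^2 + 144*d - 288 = (d - 4)*(d^4 + 2*d^3 - 17*d^2 - 18*d + 72) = (d - 4)*(d + 3)*(d^3 - d^2 - 14*d + 24) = (d - 4)*(d - 3)*(d + 3)*(d^2 + 2*d - 8) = (d - 4)*(d - 3)*(d - 2)*(d + 3)*(d + 4)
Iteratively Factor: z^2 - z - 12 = (z + 3)*(z - 4)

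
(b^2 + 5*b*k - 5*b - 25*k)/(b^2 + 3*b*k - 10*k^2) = (b - 5)/(b - 2*k)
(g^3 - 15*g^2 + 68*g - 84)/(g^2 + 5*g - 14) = (g^2 - 13*g + 42)/(g + 7)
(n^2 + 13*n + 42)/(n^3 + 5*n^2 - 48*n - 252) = (n + 7)/(n^2 - n - 42)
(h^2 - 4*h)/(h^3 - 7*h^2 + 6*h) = (h - 4)/(h^2 - 7*h + 6)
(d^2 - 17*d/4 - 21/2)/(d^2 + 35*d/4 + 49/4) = (d - 6)/(d + 7)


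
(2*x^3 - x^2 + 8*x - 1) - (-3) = 2*x^3 - x^2 + 8*x + 2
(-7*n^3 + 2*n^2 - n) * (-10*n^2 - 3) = 70*n^5 - 20*n^4 + 31*n^3 - 6*n^2 + 3*n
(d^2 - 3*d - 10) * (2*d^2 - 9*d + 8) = 2*d^4 - 15*d^3 + 15*d^2 + 66*d - 80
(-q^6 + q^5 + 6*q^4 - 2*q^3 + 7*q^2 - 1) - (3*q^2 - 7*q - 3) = -q^6 + q^5 + 6*q^4 - 2*q^3 + 4*q^2 + 7*q + 2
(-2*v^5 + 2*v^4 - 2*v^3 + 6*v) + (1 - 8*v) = -2*v^5 + 2*v^4 - 2*v^3 - 2*v + 1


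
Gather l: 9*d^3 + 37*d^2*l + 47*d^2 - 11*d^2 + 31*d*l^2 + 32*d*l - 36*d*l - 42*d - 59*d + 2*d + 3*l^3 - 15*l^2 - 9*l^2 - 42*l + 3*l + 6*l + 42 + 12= 9*d^3 + 36*d^2 - 99*d + 3*l^3 + l^2*(31*d - 24) + l*(37*d^2 - 4*d - 33) + 54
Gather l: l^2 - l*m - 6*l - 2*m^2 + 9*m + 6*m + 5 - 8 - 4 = l^2 + l*(-m - 6) - 2*m^2 + 15*m - 7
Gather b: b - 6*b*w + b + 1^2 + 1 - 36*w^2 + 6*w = b*(2 - 6*w) - 36*w^2 + 6*w + 2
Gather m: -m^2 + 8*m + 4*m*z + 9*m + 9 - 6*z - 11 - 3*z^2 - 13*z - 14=-m^2 + m*(4*z + 17) - 3*z^2 - 19*z - 16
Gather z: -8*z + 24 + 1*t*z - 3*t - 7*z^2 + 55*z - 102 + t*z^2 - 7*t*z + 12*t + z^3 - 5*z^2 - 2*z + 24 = 9*t + z^3 + z^2*(t - 12) + z*(45 - 6*t) - 54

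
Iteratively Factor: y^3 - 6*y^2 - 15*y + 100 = (y - 5)*(y^2 - y - 20) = (y - 5)^2*(y + 4)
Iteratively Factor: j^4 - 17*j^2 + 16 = (j + 1)*(j^3 - j^2 - 16*j + 16) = (j - 1)*(j + 1)*(j^2 - 16) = (j - 4)*(j - 1)*(j + 1)*(j + 4)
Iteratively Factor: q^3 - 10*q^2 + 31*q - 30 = (q - 5)*(q^2 - 5*q + 6) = (q - 5)*(q - 3)*(q - 2)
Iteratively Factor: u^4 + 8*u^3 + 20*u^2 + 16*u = (u + 2)*(u^3 + 6*u^2 + 8*u) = (u + 2)*(u + 4)*(u^2 + 2*u) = u*(u + 2)*(u + 4)*(u + 2)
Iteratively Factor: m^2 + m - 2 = (m - 1)*(m + 2)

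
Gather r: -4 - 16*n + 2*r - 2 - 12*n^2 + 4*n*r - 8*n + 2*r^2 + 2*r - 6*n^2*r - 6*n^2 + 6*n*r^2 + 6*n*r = -18*n^2 - 24*n + r^2*(6*n + 2) + r*(-6*n^2 + 10*n + 4) - 6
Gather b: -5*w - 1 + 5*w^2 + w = 5*w^2 - 4*w - 1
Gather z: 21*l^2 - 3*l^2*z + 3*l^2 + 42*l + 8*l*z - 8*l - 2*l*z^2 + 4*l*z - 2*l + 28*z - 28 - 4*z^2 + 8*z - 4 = 24*l^2 + 32*l + z^2*(-2*l - 4) + z*(-3*l^2 + 12*l + 36) - 32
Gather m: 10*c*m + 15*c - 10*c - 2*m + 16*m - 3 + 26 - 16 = 5*c + m*(10*c + 14) + 7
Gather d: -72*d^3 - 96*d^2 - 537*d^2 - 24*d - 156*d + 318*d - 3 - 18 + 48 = -72*d^3 - 633*d^2 + 138*d + 27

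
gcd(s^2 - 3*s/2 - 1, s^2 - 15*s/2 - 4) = s + 1/2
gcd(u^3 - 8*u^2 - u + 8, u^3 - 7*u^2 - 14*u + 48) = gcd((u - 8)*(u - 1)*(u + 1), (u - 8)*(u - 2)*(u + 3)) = u - 8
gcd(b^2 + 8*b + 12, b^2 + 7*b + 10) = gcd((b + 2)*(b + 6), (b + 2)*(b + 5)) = b + 2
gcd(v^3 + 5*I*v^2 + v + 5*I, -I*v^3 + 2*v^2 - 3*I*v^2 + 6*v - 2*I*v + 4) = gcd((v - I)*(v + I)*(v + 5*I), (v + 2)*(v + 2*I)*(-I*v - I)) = 1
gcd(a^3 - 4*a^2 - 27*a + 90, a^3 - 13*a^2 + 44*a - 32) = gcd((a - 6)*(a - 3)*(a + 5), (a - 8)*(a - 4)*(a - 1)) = 1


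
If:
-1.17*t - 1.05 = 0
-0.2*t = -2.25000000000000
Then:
No Solution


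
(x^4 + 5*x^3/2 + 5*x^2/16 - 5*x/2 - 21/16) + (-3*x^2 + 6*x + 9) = x^4 + 5*x^3/2 - 43*x^2/16 + 7*x/2 + 123/16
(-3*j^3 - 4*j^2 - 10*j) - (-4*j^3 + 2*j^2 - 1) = j^3 - 6*j^2 - 10*j + 1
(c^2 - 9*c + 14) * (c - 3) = c^3 - 12*c^2 + 41*c - 42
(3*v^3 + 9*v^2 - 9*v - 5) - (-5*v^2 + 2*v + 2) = 3*v^3 + 14*v^2 - 11*v - 7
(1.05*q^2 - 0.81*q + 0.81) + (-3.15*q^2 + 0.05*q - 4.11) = -2.1*q^2 - 0.76*q - 3.3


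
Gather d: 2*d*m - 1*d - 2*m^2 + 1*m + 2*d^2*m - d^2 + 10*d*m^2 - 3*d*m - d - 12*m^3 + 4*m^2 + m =d^2*(2*m - 1) + d*(10*m^2 - m - 2) - 12*m^3 + 2*m^2 + 2*m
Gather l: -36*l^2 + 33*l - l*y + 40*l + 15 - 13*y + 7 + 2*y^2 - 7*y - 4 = -36*l^2 + l*(73 - y) + 2*y^2 - 20*y + 18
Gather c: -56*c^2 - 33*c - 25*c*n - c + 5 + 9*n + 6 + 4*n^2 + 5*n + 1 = -56*c^2 + c*(-25*n - 34) + 4*n^2 + 14*n + 12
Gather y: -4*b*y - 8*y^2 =-4*b*y - 8*y^2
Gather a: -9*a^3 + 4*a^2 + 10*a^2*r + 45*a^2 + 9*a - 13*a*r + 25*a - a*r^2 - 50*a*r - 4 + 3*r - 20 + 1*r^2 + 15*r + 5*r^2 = -9*a^3 + a^2*(10*r + 49) + a*(-r^2 - 63*r + 34) + 6*r^2 + 18*r - 24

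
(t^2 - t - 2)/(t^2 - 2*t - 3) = (t - 2)/(t - 3)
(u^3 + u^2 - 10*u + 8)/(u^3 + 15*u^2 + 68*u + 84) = (u^3 + u^2 - 10*u + 8)/(u^3 + 15*u^2 + 68*u + 84)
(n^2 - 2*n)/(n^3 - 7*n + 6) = n/(n^2 + 2*n - 3)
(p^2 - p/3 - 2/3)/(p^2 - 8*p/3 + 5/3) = (3*p + 2)/(3*p - 5)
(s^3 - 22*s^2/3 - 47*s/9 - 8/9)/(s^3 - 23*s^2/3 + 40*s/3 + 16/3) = (3*s^2 - 23*s - 8)/(3*(s^2 - 8*s + 16))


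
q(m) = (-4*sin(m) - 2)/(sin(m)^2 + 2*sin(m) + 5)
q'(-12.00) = -0.26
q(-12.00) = -0.65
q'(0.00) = -0.64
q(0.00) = -0.40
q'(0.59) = -0.25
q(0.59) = -0.66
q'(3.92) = 0.72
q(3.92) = 0.20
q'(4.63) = 0.08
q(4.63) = 0.50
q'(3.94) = 0.70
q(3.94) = 0.21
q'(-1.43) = -0.14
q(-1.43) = 0.49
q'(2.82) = 0.41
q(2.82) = -0.57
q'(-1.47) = -0.10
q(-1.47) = 0.49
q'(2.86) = 0.44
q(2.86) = -0.55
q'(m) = (-2*sin(m)*cos(m) - 2*cos(m))*(-4*sin(m) - 2)/(sin(m)^2 + 2*sin(m) + 5)^2 - 4*cos(m)/(sin(m)^2 + 2*sin(m) + 5)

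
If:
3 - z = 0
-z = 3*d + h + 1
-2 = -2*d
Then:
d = 1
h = -7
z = 3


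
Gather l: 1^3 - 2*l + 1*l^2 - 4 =l^2 - 2*l - 3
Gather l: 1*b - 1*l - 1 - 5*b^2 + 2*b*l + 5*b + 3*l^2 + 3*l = -5*b^2 + 6*b + 3*l^2 + l*(2*b + 2) - 1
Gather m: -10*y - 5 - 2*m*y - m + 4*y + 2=m*(-2*y - 1) - 6*y - 3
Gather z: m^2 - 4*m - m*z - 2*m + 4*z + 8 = m^2 - 6*m + z*(4 - m) + 8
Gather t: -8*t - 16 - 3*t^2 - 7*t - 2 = -3*t^2 - 15*t - 18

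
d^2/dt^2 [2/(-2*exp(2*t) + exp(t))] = 2*((2*exp(t) - 1)*(8*exp(t) - 1) - 2*(4*exp(t) - 1)^2)*exp(-t)/(2*exp(t) - 1)^3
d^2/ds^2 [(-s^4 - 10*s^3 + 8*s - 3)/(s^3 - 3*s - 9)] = 6*(-s^6 - 31*s^5 - 195*s^4 - 94*s^3 - 279*s^2 - 837*s - 81)/(s^9 - 9*s^7 - 27*s^6 + 27*s^5 + 162*s^4 + 216*s^3 - 243*s^2 - 729*s - 729)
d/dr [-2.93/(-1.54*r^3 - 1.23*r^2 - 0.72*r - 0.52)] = (-13.5366*r^2 - 7.2078*r - 2.1096)/(1.54*r^3 + 1.23*r^2 + 0.72*r + 0.52)^2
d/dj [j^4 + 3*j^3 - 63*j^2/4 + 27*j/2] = 4*j^3 + 9*j^2 - 63*j/2 + 27/2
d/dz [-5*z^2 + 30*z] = 30 - 10*z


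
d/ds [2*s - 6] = 2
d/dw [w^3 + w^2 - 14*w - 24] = 3*w^2 + 2*w - 14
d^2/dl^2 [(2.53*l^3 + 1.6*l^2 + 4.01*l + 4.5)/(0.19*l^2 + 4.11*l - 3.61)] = (86.735322*l^3 - 217.667838*l^2 + 235.414332*l + 318.898262)/(0.006859*l^6 + 0.445113*l^5 + 9.237534*l^4 + 52.512237*l^3 - 175.513146*l^2 + 160.685793*l - 47.045881)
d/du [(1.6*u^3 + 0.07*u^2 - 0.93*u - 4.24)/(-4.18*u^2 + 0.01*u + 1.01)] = (-6.688*u^4 + 0.032*u^3 + 0.9613*u^2 - 35.305*u - 0.8969)/(17.4724*u^4 - 0.0836*u^3 - 8.4435*u^2 + 0.0202*u + 1.0201)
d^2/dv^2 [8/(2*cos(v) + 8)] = 4*(sin(v)^2 + 4*cos(v) + 1)/(cos(v) + 4)^3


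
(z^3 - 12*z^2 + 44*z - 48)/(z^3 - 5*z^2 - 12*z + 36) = (z - 4)/(z + 3)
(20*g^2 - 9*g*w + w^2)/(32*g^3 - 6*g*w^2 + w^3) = (-5*g + w)/(-8*g^2 - 2*g*w + w^2)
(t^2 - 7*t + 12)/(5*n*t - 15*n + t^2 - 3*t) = (t - 4)/(5*n + t)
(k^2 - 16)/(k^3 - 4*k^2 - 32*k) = (k - 4)/(k*(k - 8))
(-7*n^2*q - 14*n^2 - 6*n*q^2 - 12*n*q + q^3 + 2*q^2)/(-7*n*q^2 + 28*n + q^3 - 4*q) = (n + q)/(q - 2)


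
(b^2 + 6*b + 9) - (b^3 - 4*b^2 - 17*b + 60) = -b^3 + 5*b^2 + 23*b - 51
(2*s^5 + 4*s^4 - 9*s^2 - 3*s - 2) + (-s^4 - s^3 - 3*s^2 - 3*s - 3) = 2*s^5 + 3*s^4 - s^3 - 12*s^2 - 6*s - 5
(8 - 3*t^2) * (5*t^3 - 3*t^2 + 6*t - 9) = -15*t^5 + 9*t^4 + 22*t^3 + 3*t^2 + 48*t - 72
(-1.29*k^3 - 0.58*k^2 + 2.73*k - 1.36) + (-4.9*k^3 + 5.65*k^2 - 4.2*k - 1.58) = -6.19*k^3 + 5.07*k^2 - 1.47*k - 2.94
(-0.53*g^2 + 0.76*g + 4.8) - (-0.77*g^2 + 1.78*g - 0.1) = 0.24*g^2 - 1.02*g + 4.9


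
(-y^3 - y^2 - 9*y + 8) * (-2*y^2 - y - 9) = 2*y^5 + 3*y^4 + 28*y^3 + 2*y^2 + 73*y - 72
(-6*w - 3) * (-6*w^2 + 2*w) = 36*w^3 + 6*w^2 - 6*w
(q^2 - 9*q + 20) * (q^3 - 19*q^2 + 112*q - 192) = q^5 - 28*q^4 + 303*q^3 - 1580*q^2 + 3968*q - 3840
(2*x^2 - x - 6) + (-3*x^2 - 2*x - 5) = -x^2 - 3*x - 11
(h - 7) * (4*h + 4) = 4*h^2 - 24*h - 28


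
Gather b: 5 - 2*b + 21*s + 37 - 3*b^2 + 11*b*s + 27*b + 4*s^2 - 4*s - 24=-3*b^2 + b*(11*s + 25) + 4*s^2 + 17*s + 18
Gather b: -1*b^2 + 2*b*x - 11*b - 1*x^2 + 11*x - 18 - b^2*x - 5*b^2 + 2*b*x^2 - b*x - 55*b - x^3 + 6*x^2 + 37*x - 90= b^2*(-x - 6) + b*(2*x^2 + x - 66) - x^3 + 5*x^2 + 48*x - 108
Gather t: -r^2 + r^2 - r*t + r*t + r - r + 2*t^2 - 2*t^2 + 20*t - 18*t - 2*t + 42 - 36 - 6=0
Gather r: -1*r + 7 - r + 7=14 - 2*r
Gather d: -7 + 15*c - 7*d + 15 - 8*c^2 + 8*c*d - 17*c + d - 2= -8*c^2 - 2*c + d*(8*c - 6) + 6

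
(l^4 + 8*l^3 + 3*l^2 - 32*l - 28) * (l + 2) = l^5 + 10*l^4 + 19*l^3 - 26*l^2 - 92*l - 56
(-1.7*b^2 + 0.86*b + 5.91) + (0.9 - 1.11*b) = -1.7*b^2 - 0.25*b + 6.81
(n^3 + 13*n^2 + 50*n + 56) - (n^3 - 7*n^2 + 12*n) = 20*n^2 + 38*n + 56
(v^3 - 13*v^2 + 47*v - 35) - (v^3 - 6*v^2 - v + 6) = -7*v^2 + 48*v - 41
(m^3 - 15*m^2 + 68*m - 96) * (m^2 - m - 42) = m^5 - 16*m^4 + 41*m^3 + 466*m^2 - 2760*m + 4032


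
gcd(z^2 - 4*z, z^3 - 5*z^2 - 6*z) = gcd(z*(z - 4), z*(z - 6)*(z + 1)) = z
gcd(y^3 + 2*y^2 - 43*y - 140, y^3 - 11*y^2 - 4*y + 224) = y^2 - 3*y - 28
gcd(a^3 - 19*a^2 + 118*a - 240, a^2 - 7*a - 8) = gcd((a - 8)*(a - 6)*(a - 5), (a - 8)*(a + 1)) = a - 8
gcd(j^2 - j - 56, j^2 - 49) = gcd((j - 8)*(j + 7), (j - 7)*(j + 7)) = j + 7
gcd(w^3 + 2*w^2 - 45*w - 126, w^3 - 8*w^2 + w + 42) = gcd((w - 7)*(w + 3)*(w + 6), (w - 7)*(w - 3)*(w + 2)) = w - 7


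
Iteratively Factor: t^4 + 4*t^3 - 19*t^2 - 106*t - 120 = (t + 3)*(t^3 + t^2 - 22*t - 40) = (t + 3)*(t + 4)*(t^2 - 3*t - 10) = (t - 5)*(t + 3)*(t + 4)*(t + 2)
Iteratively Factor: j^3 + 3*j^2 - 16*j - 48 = (j + 3)*(j^2 - 16) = (j + 3)*(j + 4)*(j - 4)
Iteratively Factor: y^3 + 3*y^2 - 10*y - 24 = (y + 4)*(y^2 - y - 6) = (y + 2)*(y + 4)*(y - 3)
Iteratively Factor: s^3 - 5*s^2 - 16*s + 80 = (s - 5)*(s^2 - 16) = (s - 5)*(s + 4)*(s - 4)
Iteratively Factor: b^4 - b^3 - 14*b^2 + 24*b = (b + 4)*(b^3 - 5*b^2 + 6*b) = (b - 2)*(b + 4)*(b^2 - 3*b) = b*(b - 2)*(b + 4)*(b - 3)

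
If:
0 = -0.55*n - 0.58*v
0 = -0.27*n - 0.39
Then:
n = -1.44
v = 1.37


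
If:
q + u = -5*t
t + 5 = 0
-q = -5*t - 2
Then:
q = -23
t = -5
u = 48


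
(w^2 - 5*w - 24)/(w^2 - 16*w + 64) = (w + 3)/(w - 8)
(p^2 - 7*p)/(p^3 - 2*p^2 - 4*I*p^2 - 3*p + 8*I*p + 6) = p*(p - 7)/(p^3 - 2*p^2*(1 + 2*I) + p*(-3 + 8*I) + 6)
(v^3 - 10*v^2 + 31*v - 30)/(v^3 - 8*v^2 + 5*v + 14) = (v^2 - 8*v + 15)/(v^2 - 6*v - 7)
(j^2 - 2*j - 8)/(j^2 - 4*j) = (j + 2)/j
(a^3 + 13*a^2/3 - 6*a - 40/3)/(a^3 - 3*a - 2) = (3*a^2 + 19*a + 20)/(3*(a^2 + 2*a + 1))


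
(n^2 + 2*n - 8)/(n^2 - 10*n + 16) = (n + 4)/(n - 8)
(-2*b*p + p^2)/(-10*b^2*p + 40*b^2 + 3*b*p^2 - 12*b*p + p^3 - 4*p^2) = p/(5*b*p - 20*b + p^2 - 4*p)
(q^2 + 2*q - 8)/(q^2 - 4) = (q + 4)/(q + 2)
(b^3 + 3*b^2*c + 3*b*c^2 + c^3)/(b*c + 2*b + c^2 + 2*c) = (b^2 + 2*b*c + c^2)/(c + 2)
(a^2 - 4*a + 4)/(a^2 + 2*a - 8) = (a - 2)/(a + 4)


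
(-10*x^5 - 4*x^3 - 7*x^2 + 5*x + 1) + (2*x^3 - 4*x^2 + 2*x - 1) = -10*x^5 - 2*x^3 - 11*x^2 + 7*x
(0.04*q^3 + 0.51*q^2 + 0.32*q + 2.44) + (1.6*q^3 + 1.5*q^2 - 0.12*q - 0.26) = 1.64*q^3 + 2.01*q^2 + 0.2*q + 2.18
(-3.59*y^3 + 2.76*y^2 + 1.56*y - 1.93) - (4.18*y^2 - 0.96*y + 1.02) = -3.59*y^3 - 1.42*y^2 + 2.52*y - 2.95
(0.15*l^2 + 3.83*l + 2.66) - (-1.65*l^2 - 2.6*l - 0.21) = 1.8*l^2 + 6.43*l + 2.87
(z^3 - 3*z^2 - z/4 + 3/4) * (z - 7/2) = z^4 - 13*z^3/2 + 41*z^2/4 + 13*z/8 - 21/8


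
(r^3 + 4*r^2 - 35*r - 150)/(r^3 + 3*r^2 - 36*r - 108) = (r^2 + 10*r + 25)/(r^2 + 9*r + 18)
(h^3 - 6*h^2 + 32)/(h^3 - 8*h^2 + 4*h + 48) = (h - 4)/(h - 6)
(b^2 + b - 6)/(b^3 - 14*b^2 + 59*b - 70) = (b + 3)/(b^2 - 12*b + 35)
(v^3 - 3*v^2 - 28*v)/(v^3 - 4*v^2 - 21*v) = (v + 4)/(v + 3)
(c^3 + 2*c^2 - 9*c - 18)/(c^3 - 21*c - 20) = (-c^3 - 2*c^2 + 9*c + 18)/(-c^3 + 21*c + 20)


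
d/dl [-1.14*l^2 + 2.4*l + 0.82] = 2.4 - 2.28*l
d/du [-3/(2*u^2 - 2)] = 3*u/(u^2 - 1)^2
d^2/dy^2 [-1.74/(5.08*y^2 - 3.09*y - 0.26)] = (-89.806272*y^2 + 54.626256*y + 1.74*(10.16*y - 3.09)*(20.32*y - 6.18) + 4.596384)/(-5.08*y^2 + 3.09*y + 0.26)^3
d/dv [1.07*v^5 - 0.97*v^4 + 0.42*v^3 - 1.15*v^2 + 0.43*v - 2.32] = 5.35*v^4 - 3.88*v^3 + 1.26*v^2 - 2.3*v + 0.43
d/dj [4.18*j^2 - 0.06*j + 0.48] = 8.36*j - 0.06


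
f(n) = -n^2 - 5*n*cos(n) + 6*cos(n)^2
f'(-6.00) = -4.40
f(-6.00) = -1.66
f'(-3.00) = 11.39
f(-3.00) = -17.97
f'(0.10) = -6.32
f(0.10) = 5.43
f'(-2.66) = 10.99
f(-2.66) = -14.15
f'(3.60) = -15.44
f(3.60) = 8.01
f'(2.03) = 12.02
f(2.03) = 1.56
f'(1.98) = 11.49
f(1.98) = 0.97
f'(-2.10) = 10.56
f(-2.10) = -8.18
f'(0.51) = -9.25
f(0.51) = 2.08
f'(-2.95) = 11.37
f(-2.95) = -17.40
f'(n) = 5*n*sin(n) - 2*n - 12*sin(n)*cos(n) - 5*cos(n)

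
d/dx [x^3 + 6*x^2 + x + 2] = 3*x^2 + 12*x + 1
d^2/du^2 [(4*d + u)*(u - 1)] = 2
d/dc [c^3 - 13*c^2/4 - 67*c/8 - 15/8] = 3*c^2 - 13*c/2 - 67/8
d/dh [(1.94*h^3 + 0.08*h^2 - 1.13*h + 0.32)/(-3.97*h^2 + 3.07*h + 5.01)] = (-7.7018*h^4 + 11.9116*h^3 + 24.9177*h^2 + 3.3424*h - 6.6437)/(15.7609*h^4 - 24.3758*h^3 - 30.3545*h^2 + 30.7614*h + 25.1001)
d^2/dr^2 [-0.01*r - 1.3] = 0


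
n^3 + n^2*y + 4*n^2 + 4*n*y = n*(n + 4)*(n + y)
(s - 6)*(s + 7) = s^2 + s - 42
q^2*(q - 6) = q^3 - 6*q^2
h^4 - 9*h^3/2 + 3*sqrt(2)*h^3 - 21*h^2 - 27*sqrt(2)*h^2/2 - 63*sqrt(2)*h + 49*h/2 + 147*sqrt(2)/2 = (h - 7)*(h - 1)*(h + 7/2)*(h + 3*sqrt(2))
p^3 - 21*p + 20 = (p - 4)*(p - 1)*(p + 5)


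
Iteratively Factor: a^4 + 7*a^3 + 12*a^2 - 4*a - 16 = (a + 2)*(a^3 + 5*a^2 + 2*a - 8) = (a + 2)^2*(a^2 + 3*a - 4) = (a + 2)^2*(a + 4)*(a - 1)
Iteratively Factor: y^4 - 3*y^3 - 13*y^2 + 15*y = (y - 1)*(y^3 - 2*y^2 - 15*y) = y*(y - 1)*(y^2 - 2*y - 15) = y*(y - 1)*(y + 3)*(y - 5)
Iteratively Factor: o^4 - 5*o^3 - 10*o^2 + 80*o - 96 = (o - 4)*(o^3 - o^2 - 14*o + 24) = (o - 4)*(o - 3)*(o^2 + 2*o - 8) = (o - 4)*(o - 3)*(o - 2)*(o + 4)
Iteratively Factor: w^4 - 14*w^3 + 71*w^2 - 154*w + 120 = (w - 3)*(w^3 - 11*w^2 + 38*w - 40) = (w - 4)*(w - 3)*(w^2 - 7*w + 10) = (w - 5)*(w - 4)*(w - 3)*(w - 2)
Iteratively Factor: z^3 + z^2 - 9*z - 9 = (z - 3)*(z^2 + 4*z + 3) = (z - 3)*(z + 1)*(z + 3)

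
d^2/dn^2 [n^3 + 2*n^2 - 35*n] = 6*n + 4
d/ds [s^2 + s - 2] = 2*s + 1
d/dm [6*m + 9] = 6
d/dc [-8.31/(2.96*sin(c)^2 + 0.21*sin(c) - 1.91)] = (49.1952*sin(c) + 1.7451)*cos(c)/(2.96*sin(c)^2 + 0.21*sin(c) - 1.91)^2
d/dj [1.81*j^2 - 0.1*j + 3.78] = 3.62*j - 0.1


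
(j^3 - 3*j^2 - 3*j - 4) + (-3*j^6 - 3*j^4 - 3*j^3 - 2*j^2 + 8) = -3*j^6 - 3*j^4 - 2*j^3 - 5*j^2 - 3*j + 4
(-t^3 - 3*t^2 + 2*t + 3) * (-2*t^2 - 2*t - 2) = 2*t^5 + 8*t^4 + 4*t^3 - 4*t^2 - 10*t - 6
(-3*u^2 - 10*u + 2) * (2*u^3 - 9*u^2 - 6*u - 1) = -6*u^5 + 7*u^4 + 112*u^3 + 45*u^2 - 2*u - 2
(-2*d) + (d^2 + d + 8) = d^2 - d + 8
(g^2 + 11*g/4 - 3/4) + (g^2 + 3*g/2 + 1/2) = 2*g^2 + 17*g/4 - 1/4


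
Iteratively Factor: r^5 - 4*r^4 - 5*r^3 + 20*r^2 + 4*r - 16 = (r - 4)*(r^4 - 5*r^2 + 4) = (r - 4)*(r - 1)*(r^3 + r^2 - 4*r - 4) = (r - 4)*(r - 1)*(r + 1)*(r^2 - 4) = (r - 4)*(r - 1)*(r + 1)*(r + 2)*(r - 2)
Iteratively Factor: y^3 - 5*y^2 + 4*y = (y - 1)*(y^2 - 4*y) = (y - 4)*(y - 1)*(y)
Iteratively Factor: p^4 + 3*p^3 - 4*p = (p - 1)*(p^3 + 4*p^2 + 4*p) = p*(p - 1)*(p^2 + 4*p + 4) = p*(p - 1)*(p + 2)*(p + 2)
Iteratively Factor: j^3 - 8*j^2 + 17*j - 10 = (j - 2)*(j^2 - 6*j + 5) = (j - 2)*(j - 1)*(j - 5)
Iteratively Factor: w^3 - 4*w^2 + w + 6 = (w - 3)*(w^2 - w - 2) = (w - 3)*(w - 2)*(w + 1)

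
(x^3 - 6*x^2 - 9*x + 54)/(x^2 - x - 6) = (x^2 - 3*x - 18)/(x + 2)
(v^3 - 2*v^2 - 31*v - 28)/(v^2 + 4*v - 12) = (v^3 - 2*v^2 - 31*v - 28)/(v^2 + 4*v - 12)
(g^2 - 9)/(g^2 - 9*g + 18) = (g + 3)/(g - 6)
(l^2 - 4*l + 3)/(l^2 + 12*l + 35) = (l^2 - 4*l + 3)/(l^2 + 12*l + 35)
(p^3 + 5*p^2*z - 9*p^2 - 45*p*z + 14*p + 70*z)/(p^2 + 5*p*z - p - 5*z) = (p^2 - 9*p + 14)/(p - 1)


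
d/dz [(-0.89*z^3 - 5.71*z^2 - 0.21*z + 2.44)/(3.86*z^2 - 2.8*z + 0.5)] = (-3.4354*z^4 + 4.984*z^3 + 15.4636*z^2 - 24.5468*z + 6.727)/(14.8996*z^4 - 21.616*z^3 + 11.7*z^2 - 2.8*z + 0.25)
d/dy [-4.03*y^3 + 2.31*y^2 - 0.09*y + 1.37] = -12.09*y^2 + 4.62*y - 0.09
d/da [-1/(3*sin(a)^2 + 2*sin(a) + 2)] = 2*(3*sin(a) + 1)*cos(a)/(3*sin(a)^2 + 2*sin(a) + 2)^2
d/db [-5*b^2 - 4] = -10*b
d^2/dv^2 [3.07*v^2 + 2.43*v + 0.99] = 6.14000000000000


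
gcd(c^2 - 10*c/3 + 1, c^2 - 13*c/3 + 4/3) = c - 1/3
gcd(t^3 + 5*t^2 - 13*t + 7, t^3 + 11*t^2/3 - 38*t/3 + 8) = t - 1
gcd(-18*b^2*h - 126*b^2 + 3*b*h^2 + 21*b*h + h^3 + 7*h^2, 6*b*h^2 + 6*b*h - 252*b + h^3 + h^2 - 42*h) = 6*b*h + 42*b + h^2 + 7*h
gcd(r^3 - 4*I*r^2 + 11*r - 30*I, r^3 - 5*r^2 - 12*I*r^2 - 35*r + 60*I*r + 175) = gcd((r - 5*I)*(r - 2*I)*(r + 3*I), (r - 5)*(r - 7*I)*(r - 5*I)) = r - 5*I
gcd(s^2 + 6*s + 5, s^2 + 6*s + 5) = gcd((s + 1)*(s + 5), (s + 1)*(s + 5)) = s^2 + 6*s + 5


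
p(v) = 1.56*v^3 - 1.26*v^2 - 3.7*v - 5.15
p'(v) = 4.68*v^2 - 2.52*v - 3.7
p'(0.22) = -4.03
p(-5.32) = -256.01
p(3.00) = 14.53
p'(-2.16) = 23.58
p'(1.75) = 6.22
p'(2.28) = 14.88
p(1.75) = -7.12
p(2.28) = -1.65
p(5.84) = 240.98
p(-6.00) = -365.27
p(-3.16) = -55.26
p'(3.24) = 37.26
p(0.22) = -6.01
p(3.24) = 22.69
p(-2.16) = -18.76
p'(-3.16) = 51.00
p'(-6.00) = 179.90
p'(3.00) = 30.86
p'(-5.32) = 142.16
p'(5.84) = 141.20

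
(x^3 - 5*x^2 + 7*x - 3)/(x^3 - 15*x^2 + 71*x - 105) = (x^2 - 2*x + 1)/(x^2 - 12*x + 35)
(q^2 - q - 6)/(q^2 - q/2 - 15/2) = 2*(q + 2)/(2*q + 5)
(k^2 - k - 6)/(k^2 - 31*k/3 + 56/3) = 3*(k^2 - k - 6)/(3*k^2 - 31*k + 56)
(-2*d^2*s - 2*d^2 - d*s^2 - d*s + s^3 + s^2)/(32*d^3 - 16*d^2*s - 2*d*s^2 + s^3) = (d*s + d + s^2 + s)/(-16*d^2 + s^2)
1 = 1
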